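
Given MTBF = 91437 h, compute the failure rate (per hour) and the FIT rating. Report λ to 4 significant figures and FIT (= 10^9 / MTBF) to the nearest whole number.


Formula: λ = 1 / MTBF; FIT = λ × 1e9 = 1e9 / MTBF
λ = 1 / 91437 ≈ 1.094e-05 failures/hour
FIT = 1e9 / 91437 ≈ 10936 failures per 1e9 hours (nearest whole number)

λ = 1.094e-05 /h, FIT = 10936


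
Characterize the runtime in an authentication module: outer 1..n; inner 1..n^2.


Reasoning: n times n^2
Complexity: O(n^3)

O(n^3)


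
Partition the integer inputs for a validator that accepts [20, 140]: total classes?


Valid range: [20, 140]
Class 1: x < 20 — invalid
Class 2: 20 ≤ x ≤ 140 — valid
Class 3: x > 140 — invalid
Total equivalence classes: 3

3 equivalence classes


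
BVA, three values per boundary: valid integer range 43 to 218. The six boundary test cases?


Range: [43, 218]
Boundaries: just below min, min, min+1, max-1, max, just above max
Values: [42, 43, 44, 217, 218, 219]

[42, 43, 44, 217, 218, 219]


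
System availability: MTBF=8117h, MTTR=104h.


Availability = MTBF / (MTBF + MTTR)
Availability = 8117 / (8117 + 104)
Availability = 8117 / 8221
Availability = 98.7349%

98.7349%


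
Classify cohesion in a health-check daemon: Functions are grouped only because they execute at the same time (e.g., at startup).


Reasoning: Related by timing only
Type: Temporal cohesion

Temporal cohesion


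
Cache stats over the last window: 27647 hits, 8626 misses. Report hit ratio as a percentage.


Formula: hit rate = hits / (hits + misses) * 100
hit rate = 27647 / (27647 + 8626) * 100
hit rate = 27647 / 36273 * 100
hit rate = 76.22%

76.22%


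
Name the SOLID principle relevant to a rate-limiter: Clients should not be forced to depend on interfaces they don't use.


This describes the Interface Segregation Principle (ISP)

Interface Segregation Principle (ISP)


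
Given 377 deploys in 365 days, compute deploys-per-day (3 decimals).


Formula: deployments per day = releases / days
= 377 / 365
= 1.033 deploys/day
(equivalently, 7.23 deploys/week)

1.033 deploys/day


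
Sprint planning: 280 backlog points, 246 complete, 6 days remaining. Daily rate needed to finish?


Formula: Required rate = Remaining points / Days left
Remaining = 280 - 246 = 34 points
Required rate = 34 / 6 = 5.67 points/day

5.67 points/day


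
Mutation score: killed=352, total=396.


Mutation score = killed / total * 100
Mutation score = 352 / 396 * 100
Mutation score = 88.89%

88.89%


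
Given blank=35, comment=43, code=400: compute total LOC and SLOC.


Total LOC = blank + comment + code
Total LOC = 35 + 43 + 400 = 478
SLOC (source only) = code = 400

Total LOC: 478, SLOC: 400


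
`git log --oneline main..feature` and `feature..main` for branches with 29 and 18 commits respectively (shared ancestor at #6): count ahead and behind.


Common ancestor: commit #6
feature commits after divergence: 29 - 6 = 23
main commits after divergence: 18 - 6 = 12
feature is 23 commits ahead of main
main is 12 commits ahead of feature

feature ahead: 23, main ahead: 12


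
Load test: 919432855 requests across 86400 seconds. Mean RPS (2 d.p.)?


Formula: throughput = requests / seconds
throughput = 919432855 / 86400
throughput = 10641.58 requests/second

10641.58 requests/second


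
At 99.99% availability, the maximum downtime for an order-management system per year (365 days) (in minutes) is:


Formula: allowed downtime = period * (100 - SLA) / 100
Period (year (365 days)) = 525600 minutes
Unavailability fraction = (100 - 99.99) / 100
Allowed downtime = 525600 * (100 - 99.99) / 100
Allowed downtime = 52.56 minutes

52.56 minutes


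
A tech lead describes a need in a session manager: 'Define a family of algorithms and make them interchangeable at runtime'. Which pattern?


This matches the Strategy pattern

Strategy


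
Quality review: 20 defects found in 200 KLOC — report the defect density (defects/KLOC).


Defect density = defects / KLOC
Defect density = 20 / 200
Defect density = 0.1 defects/KLOC

0.1 defects/KLOC


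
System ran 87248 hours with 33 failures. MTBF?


Formula: MTBF = Total operating time / Number of failures
MTBF = 87248 / 33
MTBF = 2643.88 hours

2643.88 hours


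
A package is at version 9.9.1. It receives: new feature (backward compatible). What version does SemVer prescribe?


Current: 9.9.1
Change category: 'new feature (backward compatible)' → minor bump
SemVer rule: minor bump → increment MINOR, reset PATCH to 0 (MAJOR unchanged)
New: 9.10.0

9.10.0


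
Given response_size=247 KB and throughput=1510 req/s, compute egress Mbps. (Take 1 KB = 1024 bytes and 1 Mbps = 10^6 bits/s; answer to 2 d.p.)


Formula: Mbps = payload_bytes * RPS * 8 / 1e6
Payload per request = 247 KB = 247 * 1024 = 252928 bytes
Total bytes/sec = 252928 * 1510 = 381921280
Total bits/sec = 381921280 * 8 = 3055370240
Mbps = 3055370240 / 1e6 = 3055.37

3055.37 Mbps


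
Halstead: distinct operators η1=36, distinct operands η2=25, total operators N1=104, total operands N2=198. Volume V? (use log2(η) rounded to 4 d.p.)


Formula: V = N * log2(η), where N = N1 + N2 and η = η1 + η2
η = 36 + 25 = 61
N = 104 + 198 = 302
log2(61) ≈ 5.9307
V = 302 * 5.9307 = 1791.07

1791.07


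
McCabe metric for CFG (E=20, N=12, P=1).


Formula: V(G) = E - N + 2P
V(G) = 20 - 12 + 2*1
V(G) = 8 + 2
V(G) = 10

10


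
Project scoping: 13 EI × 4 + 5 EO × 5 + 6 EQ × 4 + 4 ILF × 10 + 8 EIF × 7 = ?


UFP = EI*4 + EO*5 + EQ*4 + ILF*10 + EIF*7
UFP = 13*4 + 5*5 + 6*4 + 4*10 + 8*7
UFP = 52 + 25 + 24 + 40 + 56
UFP = 197

197


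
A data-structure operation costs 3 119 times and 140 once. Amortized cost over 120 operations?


Formula: Amortized cost = Total cost / Operations
Total cost = (119 * 3) + (1 * 140)
Total cost = 357 + 140 = 497
Amortized = 497 / 120 = 4.1417

4.1417


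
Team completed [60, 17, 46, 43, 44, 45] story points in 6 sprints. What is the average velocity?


Formula: Avg velocity = Total points / Number of sprints
Points: [60, 17, 46, 43, 44, 45]
Sum = 60 + 17 + 46 + 43 + 44 + 45 = 255
Avg velocity = 255 / 6 = 42.5 points/sprint

42.5 points/sprint


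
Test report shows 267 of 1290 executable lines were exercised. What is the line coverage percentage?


Coverage = covered / total * 100
Coverage = 267 / 1290 * 100
Coverage = 20.7%

20.7%


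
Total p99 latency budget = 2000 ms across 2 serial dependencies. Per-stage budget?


Formula: per_stage = total_budget / stages
per_stage = 2000 / 2
per_stage = 1000.0 ms

1000.0 ms


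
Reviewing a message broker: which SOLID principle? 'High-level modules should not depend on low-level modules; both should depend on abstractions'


This describes the Dependency Inversion Principle (DIP)

Dependency Inversion Principle (DIP)


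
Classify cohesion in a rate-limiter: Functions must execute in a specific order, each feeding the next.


Reasoning: Output of one is input to next
Type: Sequential cohesion

Sequential cohesion


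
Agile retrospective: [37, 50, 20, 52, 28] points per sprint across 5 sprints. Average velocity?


Formula: Avg velocity = Total points / Number of sprints
Points: [37, 50, 20, 52, 28]
Sum = 37 + 50 + 20 + 52 + 28 = 187
Avg velocity = 187 / 5 = 37.4 points/sprint

37.4 points/sprint


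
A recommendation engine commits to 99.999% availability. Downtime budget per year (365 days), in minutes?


Formula: allowed downtime = period * (100 - SLA) / 100
Period (year (365 days)) = 525600 minutes
Unavailability fraction = (100 - 99.999) / 100
Allowed downtime = 525600 * (100 - 99.999) / 100
Allowed downtime = 5.256 minutes

5.256 minutes


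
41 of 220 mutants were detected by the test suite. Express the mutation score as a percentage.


Mutation score = killed / total * 100
Mutation score = 41 / 220 * 100
Mutation score = 18.64%

18.64%


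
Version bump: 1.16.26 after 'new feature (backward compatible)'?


Current: 1.16.26
Change category: 'new feature (backward compatible)' → minor bump
SemVer rule: minor bump → increment MINOR, reset PATCH to 0 (MAJOR unchanged)
New: 1.17.0

1.17.0


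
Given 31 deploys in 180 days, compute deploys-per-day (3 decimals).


Formula: deployments per day = releases / days
= 31 / 180
= 0.172 deploys/day
(equivalently, 1.21 deploys/week)

0.172 deploys/day


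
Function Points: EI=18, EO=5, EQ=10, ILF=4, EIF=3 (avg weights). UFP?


UFP = EI*4 + EO*5 + EQ*4 + ILF*10 + EIF*7
UFP = 18*4 + 5*5 + 10*4 + 4*10 + 3*7
UFP = 72 + 25 + 40 + 40 + 21
UFP = 198

198


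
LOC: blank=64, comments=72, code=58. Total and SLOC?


Total LOC = blank + comment + code
Total LOC = 64 + 72 + 58 = 194
SLOC (source only) = code = 58

Total LOC: 194, SLOC: 58


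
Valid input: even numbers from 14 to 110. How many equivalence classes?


Constraint: even integers in [14, 110]
Class 1: x < 14 — out-of-range invalid
Class 2: x in [14,110] but odd — wrong type invalid
Class 3: x in [14,110] and even — valid
Class 4: x > 110 — out-of-range invalid
Total equivalence classes: 4

4 equivalence classes


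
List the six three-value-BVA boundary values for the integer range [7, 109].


Range: [7, 109]
Boundaries: just below min, min, min+1, max-1, max, just above max
Values: [6, 7, 8, 108, 109, 110]

[6, 7, 8, 108, 109, 110]


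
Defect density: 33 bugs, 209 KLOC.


Defect density = defects / KLOC
Defect density = 33 / 209
Defect density = 0.158 defects/KLOC

0.158 defects/KLOC


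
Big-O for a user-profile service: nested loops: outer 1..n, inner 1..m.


Reasoning: product of independent bounds
Complexity: O(n*m)

O(n*m)


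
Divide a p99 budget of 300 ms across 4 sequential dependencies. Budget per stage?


Formula: per_stage = total_budget / stages
per_stage = 300 / 4
per_stage = 75.0 ms

75.0 ms


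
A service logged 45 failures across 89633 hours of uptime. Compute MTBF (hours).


Formula: MTBF = Total operating time / Number of failures
MTBF = 89633 / 45
MTBF = 1991.84 hours

1991.84 hours


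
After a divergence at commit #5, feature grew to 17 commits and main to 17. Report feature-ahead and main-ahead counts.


Common ancestor: commit #5
feature commits after divergence: 17 - 5 = 12
main commits after divergence: 17 - 5 = 12
feature is 12 commits ahead of main
main is 12 commits ahead of feature

feature ahead: 12, main ahead: 12


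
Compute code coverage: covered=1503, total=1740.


Coverage = covered / total * 100
Coverage = 1503 / 1740 * 100
Coverage = 86.38%

86.38%


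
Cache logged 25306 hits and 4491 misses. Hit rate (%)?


Formula: hit rate = hits / (hits + misses) * 100
hit rate = 25306 / (25306 + 4491) * 100
hit rate = 25306 / 29797 * 100
hit rate = 84.93%

84.93%


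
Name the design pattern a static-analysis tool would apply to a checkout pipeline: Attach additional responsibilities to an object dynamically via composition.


This matches the Decorator pattern

Decorator


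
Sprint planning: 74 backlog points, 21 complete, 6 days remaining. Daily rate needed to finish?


Formula: Required rate = Remaining points / Days left
Remaining = 74 - 21 = 53 points
Required rate = 53 / 6 = 8.83 points/day

8.83 points/day


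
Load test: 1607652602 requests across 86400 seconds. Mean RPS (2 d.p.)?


Formula: throughput = requests / seconds
throughput = 1607652602 / 86400
throughput = 18607.09 requests/second

18607.09 requests/second


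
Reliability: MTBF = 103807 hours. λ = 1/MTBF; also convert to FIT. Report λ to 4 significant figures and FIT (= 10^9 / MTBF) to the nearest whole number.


Formula: λ = 1 / MTBF; FIT = λ × 1e9 = 1e9 / MTBF
λ = 1 / 103807 ≈ 9.633e-06 failures/hour
FIT = 1e9 / 103807 ≈ 9633 failures per 1e9 hours (nearest whole number)

λ = 9.633e-06 /h, FIT = 9633


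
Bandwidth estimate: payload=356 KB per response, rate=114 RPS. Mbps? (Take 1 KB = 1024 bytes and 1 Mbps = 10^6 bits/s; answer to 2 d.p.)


Formula: Mbps = payload_bytes * RPS * 8 / 1e6
Payload per request = 356 KB = 356 * 1024 = 364544 bytes
Total bytes/sec = 364544 * 114 = 41558016
Total bits/sec = 41558016 * 8 = 332464128
Mbps = 332464128 / 1e6 = 332.46

332.46 Mbps


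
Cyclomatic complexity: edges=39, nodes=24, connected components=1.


Formula: V(G) = E - N + 2P
V(G) = 39 - 24 + 2*1
V(G) = 15 + 2
V(G) = 17

17


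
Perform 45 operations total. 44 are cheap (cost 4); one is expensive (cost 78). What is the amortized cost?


Formula: Amortized cost = Total cost / Operations
Total cost = (44 * 4) + (1 * 78)
Total cost = 176 + 78 = 254
Amortized = 254 / 45 = 5.6444

5.6444


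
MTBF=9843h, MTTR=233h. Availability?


Availability = MTBF / (MTBF + MTTR)
Availability = 9843 / (9843 + 233)
Availability = 9843 / 10076
Availability = 97.6876%

97.6876%


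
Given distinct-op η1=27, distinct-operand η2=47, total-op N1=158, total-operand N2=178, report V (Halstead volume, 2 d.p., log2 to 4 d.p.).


Formula: V = N * log2(η), where N = N1 + N2 and η = η1 + η2
η = 27 + 47 = 74
N = 158 + 178 = 336
log2(74) ≈ 6.2095
V = 336 * 6.2095 = 2086.39

2086.39


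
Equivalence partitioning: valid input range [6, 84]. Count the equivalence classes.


Valid range: [6, 84]
Class 1: x < 6 — invalid
Class 2: 6 ≤ x ≤ 84 — valid
Class 3: x > 84 — invalid
Total equivalence classes: 3

3 equivalence classes


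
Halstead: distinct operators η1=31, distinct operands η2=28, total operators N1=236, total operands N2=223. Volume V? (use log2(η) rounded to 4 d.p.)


Formula: V = N * log2(η), where N = N1 + N2 and η = η1 + η2
η = 31 + 28 = 59
N = 236 + 223 = 459
log2(59) ≈ 5.8826
V = 459 * 5.8826 = 2700.11

2700.11


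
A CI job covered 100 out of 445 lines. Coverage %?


Coverage = covered / total * 100
Coverage = 100 / 445 * 100
Coverage = 22.47%

22.47%


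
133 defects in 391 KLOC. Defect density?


Defect density = defects / KLOC
Defect density = 133 / 391
Defect density = 0.34 defects/KLOC

0.34 defects/KLOC


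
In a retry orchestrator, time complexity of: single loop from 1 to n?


Reasoning: one pass through n items
Complexity: O(n)

O(n)


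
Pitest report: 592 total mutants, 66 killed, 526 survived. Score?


Mutation score = killed / total * 100
Mutation score = 66 / 592 * 100
Mutation score = 11.15%

11.15%


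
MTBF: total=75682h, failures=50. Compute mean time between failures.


Formula: MTBF = Total operating time / Number of failures
MTBF = 75682 / 50
MTBF = 1513.64 hours

1513.64 hours


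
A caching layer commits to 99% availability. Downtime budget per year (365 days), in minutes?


Formula: allowed downtime = period * (100 - SLA) / 100
Period (year (365 days)) = 525600 minutes
Unavailability fraction = (100 - 99.0) / 100
Allowed downtime = 525600 * (100 - 99.0) / 100
Allowed downtime = 5256.0 minutes

5256.0 minutes


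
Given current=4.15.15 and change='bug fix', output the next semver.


Current: 4.15.15
Change category: 'bug fix' → patch bump
SemVer rule: patch bump → increment PATCH (MAJOR and MINOR unchanged)
New: 4.15.16

4.15.16


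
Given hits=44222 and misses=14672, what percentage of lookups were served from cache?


Formula: hit rate = hits / (hits + misses) * 100
hit rate = 44222 / (44222 + 14672) * 100
hit rate = 44222 / 58894 * 100
hit rate = 75.09%

75.09%


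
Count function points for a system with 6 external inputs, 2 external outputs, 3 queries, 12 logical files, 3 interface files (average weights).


UFP = EI*4 + EO*5 + EQ*4 + ILF*10 + EIF*7
UFP = 6*4 + 2*5 + 3*4 + 12*10 + 3*7
UFP = 24 + 10 + 12 + 120 + 21
UFP = 187

187


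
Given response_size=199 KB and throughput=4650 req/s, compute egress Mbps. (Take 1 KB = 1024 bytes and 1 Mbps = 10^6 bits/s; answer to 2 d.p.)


Formula: Mbps = payload_bytes * RPS * 8 / 1e6
Payload per request = 199 KB = 199 * 1024 = 203776 bytes
Total bytes/sec = 203776 * 4650 = 947558400
Total bits/sec = 947558400 * 8 = 7580467200
Mbps = 7580467200 / 1e6 = 7580.47

7580.47 Mbps


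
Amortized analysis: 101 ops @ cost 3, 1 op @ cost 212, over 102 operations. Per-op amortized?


Formula: Amortized cost = Total cost / Operations
Total cost = (101 * 3) + (1 * 212)
Total cost = 303 + 212 = 515
Amortized = 515 / 102 = 5.049

5.049


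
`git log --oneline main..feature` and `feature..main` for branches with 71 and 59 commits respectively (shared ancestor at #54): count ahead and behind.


Common ancestor: commit #54
feature commits after divergence: 71 - 54 = 17
main commits after divergence: 59 - 54 = 5
feature is 17 commits ahead of main
main is 5 commits ahead of feature

feature ahead: 17, main ahead: 5


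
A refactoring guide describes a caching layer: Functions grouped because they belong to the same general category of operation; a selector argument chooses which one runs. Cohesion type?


Reasoning: Grouped by category of activity, not by data or sequence
Type: Logical cohesion

Logical cohesion


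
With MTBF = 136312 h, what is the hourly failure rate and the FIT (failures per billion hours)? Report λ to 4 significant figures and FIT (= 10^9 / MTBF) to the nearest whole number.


Formula: λ = 1 / MTBF; FIT = λ × 1e9 = 1e9 / MTBF
λ = 1 / 136312 ≈ 7.336e-06 failures/hour
FIT = 1e9 / 136312 ≈ 7336 failures per 1e9 hours (nearest whole number)

λ = 7.336e-06 /h, FIT = 7336


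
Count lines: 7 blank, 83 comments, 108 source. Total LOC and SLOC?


Total LOC = blank + comment + code
Total LOC = 7 + 83 + 108 = 198
SLOC (source only) = code = 108

Total LOC: 198, SLOC: 108


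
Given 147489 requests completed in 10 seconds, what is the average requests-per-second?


Formula: throughput = requests / seconds
throughput = 147489 / 10
throughput = 14748.9 requests/second

14748.9 requests/second


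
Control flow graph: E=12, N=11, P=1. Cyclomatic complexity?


Formula: V(G) = E - N + 2P
V(G) = 12 - 11 + 2*1
V(G) = 1 + 2
V(G) = 3

3


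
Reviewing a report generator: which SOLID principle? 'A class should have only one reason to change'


This describes the Single Responsibility Principle (SRP)

Single Responsibility Principle (SRP)


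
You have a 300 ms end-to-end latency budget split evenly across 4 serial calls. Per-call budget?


Formula: per_stage = total_budget / stages
per_stage = 300 / 4
per_stage = 75.0 ms

75.0 ms


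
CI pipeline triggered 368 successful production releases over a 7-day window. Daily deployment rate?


Formula: deployments per day = releases / days
= 368 / 7
= 52.571 deploys/day
(equivalently, 368.0 deploys/week)

52.571 deploys/day


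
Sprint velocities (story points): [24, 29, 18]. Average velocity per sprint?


Formula: Avg velocity = Total points / Number of sprints
Points: [24, 29, 18]
Sum = 24 + 29 + 18 = 71
Avg velocity = 71 / 3 = 23.67 points/sprint

23.67 points/sprint


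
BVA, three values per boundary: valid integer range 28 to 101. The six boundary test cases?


Range: [28, 101]
Boundaries: just below min, min, min+1, max-1, max, just above max
Values: [27, 28, 29, 100, 101, 102]

[27, 28, 29, 100, 101, 102]


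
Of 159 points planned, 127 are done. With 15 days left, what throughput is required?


Formula: Required rate = Remaining points / Days left
Remaining = 159 - 127 = 32 points
Required rate = 32 / 15 = 2.13 points/day

2.13 points/day


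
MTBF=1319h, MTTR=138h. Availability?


Availability = MTBF / (MTBF + MTTR)
Availability = 1319 / (1319 + 138)
Availability = 1319 / 1457
Availability = 90.5285%

90.5285%


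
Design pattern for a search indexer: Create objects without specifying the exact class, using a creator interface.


This matches the Factory Method pattern

Factory Method


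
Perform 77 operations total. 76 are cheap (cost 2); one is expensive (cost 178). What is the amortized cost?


Formula: Amortized cost = Total cost / Operations
Total cost = (76 * 2) + (1 * 178)
Total cost = 152 + 178 = 330
Amortized = 330 / 77 = 4.2857

4.2857


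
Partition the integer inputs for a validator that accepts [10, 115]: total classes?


Valid range: [10, 115]
Class 1: x < 10 — invalid
Class 2: 10 ≤ x ≤ 115 — valid
Class 3: x > 115 — invalid
Total equivalence classes: 3

3 equivalence classes


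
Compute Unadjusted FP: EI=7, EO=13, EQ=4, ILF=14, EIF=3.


UFP = EI*4 + EO*5 + EQ*4 + ILF*10 + EIF*7
UFP = 7*4 + 13*5 + 4*4 + 14*10 + 3*7
UFP = 28 + 65 + 16 + 140 + 21
UFP = 270

270


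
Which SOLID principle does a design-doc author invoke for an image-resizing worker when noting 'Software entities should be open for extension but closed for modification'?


This describes the Open/Closed Principle (OCP)

Open/Closed Principle (OCP)


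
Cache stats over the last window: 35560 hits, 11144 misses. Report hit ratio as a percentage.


Formula: hit rate = hits / (hits + misses) * 100
hit rate = 35560 / (35560 + 11144) * 100
hit rate = 35560 / 46704 * 100
hit rate = 76.14%

76.14%


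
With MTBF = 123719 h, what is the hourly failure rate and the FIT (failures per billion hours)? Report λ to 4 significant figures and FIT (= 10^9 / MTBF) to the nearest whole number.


Formula: λ = 1 / MTBF; FIT = λ × 1e9 = 1e9 / MTBF
λ = 1 / 123719 ≈ 8.083e-06 failures/hour
FIT = 1e9 / 123719 ≈ 8083 failures per 1e9 hours (nearest whole number)

λ = 8.083e-06 /h, FIT = 8083


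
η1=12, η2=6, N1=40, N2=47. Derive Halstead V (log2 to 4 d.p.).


Formula: V = N * log2(η), where N = N1 + N2 and η = η1 + η2
η = 12 + 6 = 18
N = 40 + 47 = 87
log2(18) ≈ 4.1699
V = 87 * 4.1699 = 362.78

362.78


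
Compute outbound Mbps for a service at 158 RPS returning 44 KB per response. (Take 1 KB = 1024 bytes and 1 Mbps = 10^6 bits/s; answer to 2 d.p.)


Formula: Mbps = payload_bytes * RPS * 8 / 1e6
Payload per request = 44 KB = 44 * 1024 = 45056 bytes
Total bytes/sec = 45056 * 158 = 7118848
Total bits/sec = 7118848 * 8 = 56950784
Mbps = 56950784 / 1e6 = 56.95

56.95 Mbps


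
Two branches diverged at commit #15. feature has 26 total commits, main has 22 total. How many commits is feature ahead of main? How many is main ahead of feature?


Common ancestor: commit #15
feature commits after divergence: 26 - 15 = 11
main commits after divergence: 22 - 15 = 7
feature is 11 commits ahead of main
main is 7 commits ahead of feature

feature ahead: 11, main ahead: 7


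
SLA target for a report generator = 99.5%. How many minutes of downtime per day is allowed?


Formula: allowed downtime = period * (100 - SLA) / 100
Period (day) = 1440 minutes
Unavailability fraction = (100 - 99.5) / 100
Allowed downtime = 1440 * (100 - 99.5) / 100
Allowed downtime = 7.2 minutes

7.2 minutes


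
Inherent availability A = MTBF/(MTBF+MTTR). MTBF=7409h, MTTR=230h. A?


Availability = MTBF / (MTBF + MTTR)
Availability = 7409 / (7409 + 230)
Availability = 7409 / 7639
Availability = 96.9891%

96.9891%


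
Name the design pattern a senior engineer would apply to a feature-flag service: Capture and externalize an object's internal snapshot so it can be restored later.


This matches the Memento pattern

Memento


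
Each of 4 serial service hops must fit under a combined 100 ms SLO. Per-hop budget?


Formula: per_stage = total_budget / stages
per_stage = 100 / 4
per_stage = 25.0 ms

25.0 ms


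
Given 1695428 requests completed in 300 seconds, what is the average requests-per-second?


Formula: throughput = requests / seconds
throughput = 1695428 / 300
throughput = 5651.43 requests/second

5651.43 requests/second


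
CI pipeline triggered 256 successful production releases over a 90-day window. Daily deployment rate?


Formula: deployments per day = releases / days
= 256 / 90
= 2.844 deploys/day
(equivalently, 19.91 deploys/week)

2.844 deploys/day


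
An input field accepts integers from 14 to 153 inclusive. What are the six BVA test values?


Range: [14, 153]
Boundaries: just below min, min, min+1, max-1, max, just above max
Values: [13, 14, 15, 152, 153, 154]

[13, 14, 15, 152, 153, 154]


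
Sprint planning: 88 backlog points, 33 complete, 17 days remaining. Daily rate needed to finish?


Formula: Required rate = Remaining points / Days left
Remaining = 88 - 33 = 55 points
Required rate = 55 / 17 = 3.24 points/day

3.24 points/day


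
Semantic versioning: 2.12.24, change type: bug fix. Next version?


Current: 2.12.24
Change category: 'bug fix' → patch bump
SemVer rule: patch bump → increment PATCH (MAJOR and MINOR unchanged)
New: 2.12.25

2.12.25


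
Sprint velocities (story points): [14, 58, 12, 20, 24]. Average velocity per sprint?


Formula: Avg velocity = Total points / Number of sprints
Points: [14, 58, 12, 20, 24]
Sum = 14 + 58 + 12 + 20 + 24 = 128
Avg velocity = 128 / 5 = 25.6 points/sprint

25.6 points/sprint


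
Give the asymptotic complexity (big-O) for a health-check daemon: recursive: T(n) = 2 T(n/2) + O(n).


Reasoning: master theorem case 2 (merge-sort recurrence)
Complexity: O(n log n)

O(n log n)


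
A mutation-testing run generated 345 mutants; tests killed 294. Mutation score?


Mutation score = killed / total * 100
Mutation score = 294 / 345 * 100
Mutation score = 85.22%

85.22%


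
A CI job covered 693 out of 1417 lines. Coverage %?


Coverage = covered / total * 100
Coverage = 693 / 1417 * 100
Coverage = 48.91%

48.91%


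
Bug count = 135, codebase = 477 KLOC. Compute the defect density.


Defect density = defects / KLOC
Defect density = 135 / 477
Defect density = 0.283 defects/KLOC

0.283 defects/KLOC


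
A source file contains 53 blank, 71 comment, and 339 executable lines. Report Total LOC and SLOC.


Total LOC = blank + comment + code
Total LOC = 53 + 71 + 339 = 463
SLOC (source only) = code = 339

Total LOC: 463, SLOC: 339


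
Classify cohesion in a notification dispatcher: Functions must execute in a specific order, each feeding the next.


Reasoning: Output of one is input to next
Type: Sequential cohesion

Sequential cohesion


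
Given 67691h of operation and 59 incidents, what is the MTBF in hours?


Formula: MTBF = Total operating time / Number of failures
MTBF = 67691 / 59
MTBF = 1147.31 hours

1147.31 hours


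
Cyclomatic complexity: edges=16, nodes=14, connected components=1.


Formula: V(G) = E - N + 2P
V(G) = 16 - 14 + 2*1
V(G) = 2 + 2
V(G) = 4

4


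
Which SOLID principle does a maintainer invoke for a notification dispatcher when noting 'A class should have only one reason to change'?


This describes the Single Responsibility Principle (SRP)

Single Responsibility Principle (SRP)


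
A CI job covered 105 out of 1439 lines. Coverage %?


Coverage = covered / total * 100
Coverage = 105 / 1439 * 100
Coverage = 7.3%

7.3%


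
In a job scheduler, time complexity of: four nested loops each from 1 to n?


Reasoning: four levels of nesting
Complexity: O(n^4)

O(n^4)


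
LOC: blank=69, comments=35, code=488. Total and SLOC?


Total LOC = blank + comment + code
Total LOC = 69 + 35 + 488 = 592
SLOC (source only) = code = 488

Total LOC: 592, SLOC: 488


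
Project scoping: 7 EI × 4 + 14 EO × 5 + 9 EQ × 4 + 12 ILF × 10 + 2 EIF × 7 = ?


UFP = EI*4 + EO*5 + EQ*4 + ILF*10 + EIF*7
UFP = 7*4 + 14*5 + 9*4 + 12*10 + 2*7
UFP = 28 + 70 + 36 + 120 + 14
UFP = 268

268


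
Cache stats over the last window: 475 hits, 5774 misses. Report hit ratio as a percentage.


Formula: hit rate = hits / (hits + misses) * 100
hit rate = 475 / (475 + 5774) * 100
hit rate = 475 / 6249 * 100
hit rate = 7.6%

7.6%


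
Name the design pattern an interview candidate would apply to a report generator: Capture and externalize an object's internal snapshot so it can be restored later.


This matches the Memento pattern

Memento


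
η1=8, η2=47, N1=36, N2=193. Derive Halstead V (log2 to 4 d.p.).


Formula: V = N * log2(η), where N = N1 + N2 and η = η1 + η2
η = 8 + 47 = 55
N = 36 + 193 = 229
log2(55) ≈ 5.7814
V = 229 * 5.7814 = 1323.94

1323.94


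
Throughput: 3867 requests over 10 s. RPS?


Formula: throughput = requests / seconds
throughput = 3867 / 10
throughput = 386.7 requests/second

386.7 requests/second


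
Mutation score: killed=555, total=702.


Mutation score = killed / total * 100
Mutation score = 555 / 702 * 100
Mutation score = 79.06%

79.06%


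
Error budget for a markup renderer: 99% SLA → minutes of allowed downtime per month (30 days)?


Formula: allowed downtime = period * (100 - SLA) / 100
Period (month (30 days)) = 43200 minutes
Unavailability fraction = (100 - 99.0) / 100
Allowed downtime = 43200 * (100 - 99.0) / 100
Allowed downtime = 432.0 minutes

432.0 minutes


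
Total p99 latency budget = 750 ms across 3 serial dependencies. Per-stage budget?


Formula: per_stage = total_budget / stages
per_stage = 750 / 3
per_stage = 250.0 ms

250.0 ms


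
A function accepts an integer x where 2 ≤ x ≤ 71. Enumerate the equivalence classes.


Valid range: [2, 71]
Class 1: x < 2 — invalid
Class 2: 2 ≤ x ≤ 71 — valid
Class 3: x > 71 — invalid
Total equivalence classes: 3

3 equivalence classes


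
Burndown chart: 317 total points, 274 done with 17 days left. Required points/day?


Formula: Required rate = Remaining points / Days left
Remaining = 317 - 274 = 43 points
Required rate = 43 / 17 = 2.53 points/day

2.53 points/day


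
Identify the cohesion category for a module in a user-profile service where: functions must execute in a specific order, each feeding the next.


Reasoning: Output of one is input to next
Type: Sequential cohesion

Sequential cohesion


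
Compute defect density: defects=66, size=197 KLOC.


Defect density = defects / KLOC
Defect density = 66 / 197
Defect density = 0.335 defects/KLOC

0.335 defects/KLOC


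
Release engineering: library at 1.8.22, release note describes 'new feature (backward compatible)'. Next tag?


Current: 1.8.22
Change category: 'new feature (backward compatible)' → minor bump
SemVer rule: minor bump → increment MINOR, reset PATCH to 0 (MAJOR unchanged)
New: 1.9.0

1.9.0


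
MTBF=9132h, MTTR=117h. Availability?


Availability = MTBF / (MTBF + MTTR)
Availability = 9132 / (9132 + 117)
Availability = 9132 / 9249
Availability = 98.735%

98.735%


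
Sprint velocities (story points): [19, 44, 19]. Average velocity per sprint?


Formula: Avg velocity = Total points / Number of sprints
Points: [19, 44, 19]
Sum = 19 + 44 + 19 = 82
Avg velocity = 82 / 3 = 27.33 points/sprint

27.33 points/sprint


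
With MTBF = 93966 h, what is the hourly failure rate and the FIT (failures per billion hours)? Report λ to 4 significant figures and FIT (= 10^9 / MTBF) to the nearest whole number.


Formula: λ = 1 / MTBF; FIT = λ × 1e9 = 1e9 / MTBF
λ = 1 / 93966 ≈ 1.064e-05 failures/hour
FIT = 1e9 / 93966 ≈ 10642 failures per 1e9 hours (nearest whole number)

λ = 1.064e-05 /h, FIT = 10642


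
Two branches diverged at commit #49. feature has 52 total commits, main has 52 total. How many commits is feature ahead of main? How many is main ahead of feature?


Common ancestor: commit #49
feature commits after divergence: 52 - 49 = 3
main commits after divergence: 52 - 49 = 3
feature is 3 commits ahead of main
main is 3 commits ahead of feature

feature ahead: 3, main ahead: 3


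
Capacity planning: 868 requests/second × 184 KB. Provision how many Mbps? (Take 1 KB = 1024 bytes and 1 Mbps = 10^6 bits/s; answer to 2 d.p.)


Formula: Mbps = payload_bytes * RPS * 8 / 1e6
Payload per request = 184 KB = 184 * 1024 = 188416 bytes
Total bytes/sec = 188416 * 868 = 163545088
Total bits/sec = 163545088 * 8 = 1308360704
Mbps = 1308360704 / 1e6 = 1308.36

1308.36 Mbps


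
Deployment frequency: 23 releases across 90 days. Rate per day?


Formula: deployments per day = releases / days
= 23 / 90
= 0.256 deploys/day
(equivalently, 1.79 deploys/week)

0.256 deploys/day


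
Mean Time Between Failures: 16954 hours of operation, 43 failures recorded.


Formula: MTBF = Total operating time / Number of failures
MTBF = 16954 / 43
MTBF = 394.28 hours

394.28 hours


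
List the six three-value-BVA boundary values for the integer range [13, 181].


Range: [13, 181]
Boundaries: just below min, min, min+1, max-1, max, just above max
Values: [12, 13, 14, 180, 181, 182]

[12, 13, 14, 180, 181, 182]


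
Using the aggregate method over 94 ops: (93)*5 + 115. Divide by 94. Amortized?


Formula: Amortized cost = Total cost / Operations
Total cost = (93 * 5) + (1 * 115)
Total cost = 465 + 115 = 580
Amortized = 580 / 94 = 6.1702

6.1702


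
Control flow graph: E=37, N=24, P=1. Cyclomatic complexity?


Formula: V(G) = E - N + 2P
V(G) = 37 - 24 + 2*1
V(G) = 13 + 2
V(G) = 15

15


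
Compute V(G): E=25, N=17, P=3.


Formula: V(G) = E - N + 2P
V(G) = 25 - 17 + 2*3
V(G) = 8 + 6
V(G) = 14

14


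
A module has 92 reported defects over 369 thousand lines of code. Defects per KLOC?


Defect density = defects / KLOC
Defect density = 92 / 369
Defect density = 0.249 defects/KLOC

0.249 defects/KLOC


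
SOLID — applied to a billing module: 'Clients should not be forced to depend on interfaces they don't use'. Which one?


This describes the Interface Segregation Principle (ISP)

Interface Segregation Principle (ISP)


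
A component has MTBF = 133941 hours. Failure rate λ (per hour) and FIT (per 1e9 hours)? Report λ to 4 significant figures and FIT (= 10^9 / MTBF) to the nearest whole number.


Formula: λ = 1 / MTBF; FIT = λ × 1e9 = 1e9 / MTBF
λ = 1 / 133941 ≈ 7.466e-06 failures/hour
FIT = 1e9 / 133941 ≈ 7466 failures per 1e9 hours (nearest whole number)

λ = 7.466e-06 /h, FIT = 7466


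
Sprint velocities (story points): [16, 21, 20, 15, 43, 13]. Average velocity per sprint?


Formula: Avg velocity = Total points / Number of sprints
Points: [16, 21, 20, 15, 43, 13]
Sum = 16 + 21 + 20 + 15 + 43 + 13 = 128
Avg velocity = 128 / 6 = 21.33 points/sprint

21.33 points/sprint


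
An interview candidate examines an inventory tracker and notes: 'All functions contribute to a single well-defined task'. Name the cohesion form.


Reasoning: Best: single purpose
Type: Functional cohesion

Functional cohesion


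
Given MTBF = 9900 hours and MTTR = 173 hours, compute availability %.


Availability = MTBF / (MTBF + MTTR)
Availability = 9900 / (9900 + 173)
Availability = 9900 / 10073
Availability = 98.2825%

98.2825%


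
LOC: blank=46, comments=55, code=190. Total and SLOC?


Total LOC = blank + comment + code
Total LOC = 46 + 55 + 190 = 291
SLOC (source only) = code = 190

Total LOC: 291, SLOC: 190


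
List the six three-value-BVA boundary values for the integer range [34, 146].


Range: [34, 146]
Boundaries: just below min, min, min+1, max-1, max, just above max
Values: [33, 34, 35, 145, 146, 147]

[33, 34, 35, 145, 146, 147]


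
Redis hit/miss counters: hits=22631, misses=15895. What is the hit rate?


Formula: hit rate = hits / (hits + misses) * 100
hit rate = 22631 / (22631 + 15895) * 100
hit rate = 22631 / 38526 * 100
hit rate = 58.74%

58.74%


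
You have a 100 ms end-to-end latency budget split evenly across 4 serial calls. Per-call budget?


Formula: per_stage = total_budget / stages
per_stage = 100 / 4
per_stage = 25.0 ms

25.0 ms


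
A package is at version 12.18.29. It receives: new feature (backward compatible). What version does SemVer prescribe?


Current: 12.18.29
Change category: 'new feature (backward compatible)' → minor bump
SemVer rule: minor bump → increment MINOR, reset PATCH to 0 (MAJOR unchanged)
New: 12.19.0

12.19.0


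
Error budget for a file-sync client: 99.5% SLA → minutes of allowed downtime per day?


Formula: allowed downtime = period * (100 - SLA) / 100
Period (day) = 1440 minutes
Unavailability fraction = (100 - 99.5) / 100
Allowed downtime = 1440 * (100 - 99.5) / 100
Allowed downtime = 7.2 minutes

7.2 minutes


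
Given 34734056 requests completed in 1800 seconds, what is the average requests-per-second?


Formula: throughput = requests / seconds
throughput = 34734056 / 1800
throughput = 19296.7 requests/second

19296.7 requests/second


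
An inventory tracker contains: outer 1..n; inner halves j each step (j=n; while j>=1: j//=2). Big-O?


Reasoning: n times log n
Complexity: O(n log n)

O(n log n)


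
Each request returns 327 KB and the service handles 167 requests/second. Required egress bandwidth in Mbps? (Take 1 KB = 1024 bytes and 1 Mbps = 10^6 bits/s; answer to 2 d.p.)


Formula: Mbps = payload_bytes * RPS * 8 / 1e6
Payload per request = 327 KB = 327 * 1024 = 334848 bytes
Total bytes/sec = 334848 * 167 = 55919616
Total bits/sec = 55919616 * 8 = 447356928
Mbps = 447356928 / 1e6 = 447.36

447.36 Mbps


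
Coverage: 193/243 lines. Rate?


Coverage = covered / total * 100
Coverage = 193 / 243 * 100
Coverage = 79.42%

79.42%


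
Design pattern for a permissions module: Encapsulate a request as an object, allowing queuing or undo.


This matches the Command pattern

Command


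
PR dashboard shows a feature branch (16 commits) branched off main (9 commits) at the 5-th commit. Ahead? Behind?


Common ancestor: commit #5
feature commits after divergence: 16 - 5 = 11
main commits after divergence: 9 - 5 = 4
feature is 11 commits ahead of main
main is 4 commits ahead of feature

feature ahead: 11, main ahead: 4


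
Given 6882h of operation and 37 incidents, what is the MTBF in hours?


Formula: MTBF = Total operating time / Number of failures
MTBF = 6882 / 37
MTBF = 186.0 hours

186.0 hours


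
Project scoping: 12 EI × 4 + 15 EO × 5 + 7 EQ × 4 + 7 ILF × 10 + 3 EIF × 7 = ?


UFP = EI*4 + EO*5 + EQ*4 + ILF*10 + EIF*7
UFP = 12*4 + 15*5 + 7*4 + 7*10 + 3*7
UFP = 48 + 75 + 28 + 70 + 21
UFP = 242

242


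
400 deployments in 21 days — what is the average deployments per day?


Formula: deployments per day = releases / days
= 400 / 21
= 19.048 deploys/day
(equivalently, 133.33 deploys/week)

19.048 deploys/day


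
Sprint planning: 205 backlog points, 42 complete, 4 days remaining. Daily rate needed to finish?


Formula: Required rate = Remaining points / Days left
Remaining = 205 - 42 = 163 points
Required rate = 163 / 4 = 40.75 points/day

40.75 points/day


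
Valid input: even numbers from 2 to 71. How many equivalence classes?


Constraint: even integers in [2, 71]
Class 1: x < 2 — out-of-range invalid
Class 2: x in [2,71] but odd — wrong type invalid
Class 3: x in [2,71] and even — valid
Class 4: x > 71 — out-of-range invalid
Total equivalence classes: 4

4 equivalence classes


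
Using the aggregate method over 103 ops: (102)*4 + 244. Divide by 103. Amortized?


Formula: Amortized cost = Total cost / Operations
Total cost = (102 * 4) + (1 * 244)
Total cost = 408 + 244 = 652
Amortized = 652 / 103 = 6.3301

6.3301


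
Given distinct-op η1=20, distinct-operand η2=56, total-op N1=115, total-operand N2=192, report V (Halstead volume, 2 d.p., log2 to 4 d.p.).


Formula: V = N * log2(η), where N = N1 + N2 and η = η1 + η2
η = 20 + 56 = 76
N = 115 + 192 = 307
log2(76) ≈ 6.2479
V = 307 * 6.2479 = 1918.11

1918.11


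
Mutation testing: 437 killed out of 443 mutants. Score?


Mutation score = killed / total * 100
Mutation score = 437 / 443 * 100
Mutation score = 98.65%

98.65%


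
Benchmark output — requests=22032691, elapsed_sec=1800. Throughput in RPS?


Formula: throughput = requests / seconds
throughput = 22032691 / 1800
throughput = 12240.38 requests/second

12240.38 requests/second


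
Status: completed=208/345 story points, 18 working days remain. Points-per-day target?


Formula: Required rate = Remaining points / Days left
Remaining = 345 - 208 = 137 points
Required rate = 137 / 18 = 7.61 points/day

7.61 points/day
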